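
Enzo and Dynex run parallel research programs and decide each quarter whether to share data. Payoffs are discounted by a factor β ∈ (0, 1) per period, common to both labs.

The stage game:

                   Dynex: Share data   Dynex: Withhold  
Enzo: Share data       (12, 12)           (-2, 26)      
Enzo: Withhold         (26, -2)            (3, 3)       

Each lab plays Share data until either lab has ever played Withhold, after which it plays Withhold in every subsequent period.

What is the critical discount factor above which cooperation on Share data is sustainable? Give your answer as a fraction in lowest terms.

14/23

12/(1−β) ≥ 26 + 3β/(1−β)
12 ≥ 26 − 23β
β ≥ 14/23.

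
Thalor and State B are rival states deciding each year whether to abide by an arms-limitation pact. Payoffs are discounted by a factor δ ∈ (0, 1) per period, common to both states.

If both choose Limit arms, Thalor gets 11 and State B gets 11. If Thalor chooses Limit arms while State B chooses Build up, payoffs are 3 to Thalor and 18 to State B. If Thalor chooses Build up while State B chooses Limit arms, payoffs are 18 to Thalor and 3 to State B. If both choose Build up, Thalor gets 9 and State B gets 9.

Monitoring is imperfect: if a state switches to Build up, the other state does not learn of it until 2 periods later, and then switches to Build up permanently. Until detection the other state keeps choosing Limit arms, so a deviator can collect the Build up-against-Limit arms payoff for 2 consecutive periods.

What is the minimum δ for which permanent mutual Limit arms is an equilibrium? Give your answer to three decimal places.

0.882

A deviator earns 18 for 2 periods, then 9 forever; cooperating earns 11 forever. Multiplying the IC by (1−δ):
11 ≥ 18(1−δ^2) + 9δ^2, so 9·δ^2 ≥ 7 and δ^2 ≥ 7/9.
δ ≥ (7/9)^(1/2) ≈ 0.882.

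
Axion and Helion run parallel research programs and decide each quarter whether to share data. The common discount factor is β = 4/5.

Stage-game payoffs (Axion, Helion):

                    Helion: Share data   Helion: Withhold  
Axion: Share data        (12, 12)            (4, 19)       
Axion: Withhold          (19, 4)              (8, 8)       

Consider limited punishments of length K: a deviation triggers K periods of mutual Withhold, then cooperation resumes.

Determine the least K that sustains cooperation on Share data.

Need Σ_{k=1}^{K} β^k ≥ (19−12)/(12−8) = 1.7500 at β = 4/5.
At K = 2 the sum is 1.4400 < 1.7500; at K = 3 it is 1.9520 ≥ 1.7500.
So the minimum punishment length is K = 3.

3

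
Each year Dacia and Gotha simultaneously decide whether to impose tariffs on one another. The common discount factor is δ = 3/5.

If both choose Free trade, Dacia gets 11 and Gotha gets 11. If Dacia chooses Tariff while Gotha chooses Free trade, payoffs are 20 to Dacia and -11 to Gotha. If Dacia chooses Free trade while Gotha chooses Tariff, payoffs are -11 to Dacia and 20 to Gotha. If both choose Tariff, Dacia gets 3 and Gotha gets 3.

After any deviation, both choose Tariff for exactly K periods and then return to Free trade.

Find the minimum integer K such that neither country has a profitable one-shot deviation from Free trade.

Need Σ_{k=1}^{K} δ^k ≥ (20−11)/(11−3) = 1.1250 at δ = 3/5.
At K = 2 the sum is 0.9600 < 1.1250; at K = 3 it is 1.1760 ≥ 1.1250.
So the minimum punishment length is K = 3.

3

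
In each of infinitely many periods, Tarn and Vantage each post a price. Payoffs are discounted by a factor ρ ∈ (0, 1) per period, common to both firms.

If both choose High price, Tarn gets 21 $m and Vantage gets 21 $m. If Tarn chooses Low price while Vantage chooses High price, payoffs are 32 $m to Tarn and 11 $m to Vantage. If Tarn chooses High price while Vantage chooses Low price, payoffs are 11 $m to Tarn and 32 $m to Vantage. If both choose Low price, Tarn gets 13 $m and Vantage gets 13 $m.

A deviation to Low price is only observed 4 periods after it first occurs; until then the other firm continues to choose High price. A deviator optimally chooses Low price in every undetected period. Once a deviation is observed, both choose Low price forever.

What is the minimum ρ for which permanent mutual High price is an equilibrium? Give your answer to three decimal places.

A deviator earns 32 for 4 periods, then 13 forever; cooperating earns 21 forever. Multiplying the IC by (1−ρ):
21 ≥ 32(1−ρ^4) + 13ρ^4, so 19·ρ^4 ≥ 11 and ρ^4 ≥ 11/19.
ρ ≥ (11/19)^(1/4) ≈ 0.872.

0.872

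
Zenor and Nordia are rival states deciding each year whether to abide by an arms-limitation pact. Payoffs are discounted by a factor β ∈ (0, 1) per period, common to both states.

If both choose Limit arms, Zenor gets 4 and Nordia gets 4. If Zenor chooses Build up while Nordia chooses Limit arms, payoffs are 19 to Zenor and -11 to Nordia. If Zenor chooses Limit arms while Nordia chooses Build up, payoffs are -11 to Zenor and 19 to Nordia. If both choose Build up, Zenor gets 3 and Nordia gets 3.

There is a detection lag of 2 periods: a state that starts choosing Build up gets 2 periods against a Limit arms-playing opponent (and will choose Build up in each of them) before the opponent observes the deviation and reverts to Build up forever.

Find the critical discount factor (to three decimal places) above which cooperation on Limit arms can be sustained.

0.968

The best deviation is to choose Build up for all 2 undetected periods, earning 19 each, then 3 forever once detected.
Deviation value: 19(1−β^2)/(1−β) + 3β^2/(1−β); cooperation value: 4/(1−β).
IC: 4 ≥ 19(1−β^2) + 3β^2 = 19 − 16β^2.
So β^2 ≥ 15/16, giving β ≥ (15/16)^(1/2) ≈ 0.968.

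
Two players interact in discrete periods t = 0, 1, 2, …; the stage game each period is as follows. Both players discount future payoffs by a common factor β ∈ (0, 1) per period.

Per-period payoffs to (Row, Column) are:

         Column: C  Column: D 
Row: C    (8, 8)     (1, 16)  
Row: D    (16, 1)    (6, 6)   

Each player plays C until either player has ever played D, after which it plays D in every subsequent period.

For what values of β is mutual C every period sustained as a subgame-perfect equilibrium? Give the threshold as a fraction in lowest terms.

8/(1−β) ≥ 16 + 6β/(1−β)
8 ≥ 16 − 10β
β ≥ 8/10 = 4/5.

4/5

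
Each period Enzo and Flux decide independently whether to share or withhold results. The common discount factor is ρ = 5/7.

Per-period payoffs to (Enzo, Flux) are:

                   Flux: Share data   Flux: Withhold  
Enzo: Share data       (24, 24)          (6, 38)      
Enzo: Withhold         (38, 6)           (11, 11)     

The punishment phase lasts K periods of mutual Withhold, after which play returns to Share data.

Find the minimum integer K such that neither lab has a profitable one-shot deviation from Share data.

2

Need Σ_{k=1}^{K} ρ^k ≥ (38−24)/(24−11) = 1.0769 at ρ = 5/7.
At K = 1 the sum is 0.7143 < 1.0769; at K = 2 it is 1.2245 ≥ 1.0769.
So the minimum punishment length is K = 2.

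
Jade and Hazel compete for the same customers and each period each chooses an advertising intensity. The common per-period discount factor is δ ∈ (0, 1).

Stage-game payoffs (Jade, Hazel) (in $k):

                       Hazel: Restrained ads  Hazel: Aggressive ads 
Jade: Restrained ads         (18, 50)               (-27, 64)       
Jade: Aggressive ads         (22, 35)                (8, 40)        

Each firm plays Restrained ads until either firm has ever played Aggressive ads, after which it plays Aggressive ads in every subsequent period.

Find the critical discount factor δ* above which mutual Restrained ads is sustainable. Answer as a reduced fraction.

7/12

Jade's threshold: (22−18)/(22−8) = 2/7.
Hazel's threshold: (64−50)/(64−40) = 7/12.
2/7 < 7/12, so Hazel binds and δ* = 7/12.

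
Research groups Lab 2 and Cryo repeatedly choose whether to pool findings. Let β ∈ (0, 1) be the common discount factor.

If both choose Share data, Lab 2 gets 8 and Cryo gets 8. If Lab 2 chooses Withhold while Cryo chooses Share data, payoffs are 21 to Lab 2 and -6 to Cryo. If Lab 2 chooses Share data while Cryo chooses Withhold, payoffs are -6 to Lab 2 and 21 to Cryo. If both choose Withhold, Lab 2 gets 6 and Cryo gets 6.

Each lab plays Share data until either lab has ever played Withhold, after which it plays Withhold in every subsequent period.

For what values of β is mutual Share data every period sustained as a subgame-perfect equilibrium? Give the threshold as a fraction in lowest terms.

One-period gain from deviating is 21 − 8 = 13. The loss is 8 − 6 = 2 in every subsequent period, with present value 2·β/(1−β).
Deviation is unprofitable when 2·β/(1−β) ≥ 13, i.e. β/(1−β) ≥ 13/2.
Equivalently β ≥ 13/(13+2) = 13/15.

13/15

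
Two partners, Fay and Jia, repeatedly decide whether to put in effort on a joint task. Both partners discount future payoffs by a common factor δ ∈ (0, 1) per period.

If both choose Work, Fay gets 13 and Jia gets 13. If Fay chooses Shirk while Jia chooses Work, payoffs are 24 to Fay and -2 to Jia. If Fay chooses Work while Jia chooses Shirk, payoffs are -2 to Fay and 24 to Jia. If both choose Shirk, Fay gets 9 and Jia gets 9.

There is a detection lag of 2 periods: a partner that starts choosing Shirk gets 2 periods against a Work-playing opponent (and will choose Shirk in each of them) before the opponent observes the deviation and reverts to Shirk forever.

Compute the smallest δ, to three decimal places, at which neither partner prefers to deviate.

The best deviation is to choose Shirk for all 2 undetected periods, earning 24 each, then 9 forever once detected.
Deviation value: 24(1−δ^2)/(1−δ) + 9δ^2/(1−δ); cooperation value: 13/(1−δ).
IC: 13 ≥ 24(1−δ^2) + 9δ^2 = 24 − 15δ^2.
So δ^2 ≥ 11/15, giving δ ≥ (11/15)^(1/2) ≈ 0.856.

0.856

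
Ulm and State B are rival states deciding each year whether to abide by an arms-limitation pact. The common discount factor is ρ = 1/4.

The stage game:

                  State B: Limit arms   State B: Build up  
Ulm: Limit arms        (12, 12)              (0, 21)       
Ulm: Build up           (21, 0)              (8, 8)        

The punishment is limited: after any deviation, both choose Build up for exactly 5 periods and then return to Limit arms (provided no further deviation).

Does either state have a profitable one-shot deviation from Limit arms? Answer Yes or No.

A one-shot deviation gives 21 now, then 8 for 5 periods, then back to 12.
Gain from deviating: (21−12) today; loss: (12−8) in each of the next 5 periods.
No-deviation condition: (12−8)(ρ+…+ρ^5) ≥ 21−12, i.e. ρ+…+ρ^5 ≥ 9/4.
At ρ = 1/4: ρ+…+ρ^5 = 0.3330 < 2.2500.
So cooperation is not sustainable.

Yes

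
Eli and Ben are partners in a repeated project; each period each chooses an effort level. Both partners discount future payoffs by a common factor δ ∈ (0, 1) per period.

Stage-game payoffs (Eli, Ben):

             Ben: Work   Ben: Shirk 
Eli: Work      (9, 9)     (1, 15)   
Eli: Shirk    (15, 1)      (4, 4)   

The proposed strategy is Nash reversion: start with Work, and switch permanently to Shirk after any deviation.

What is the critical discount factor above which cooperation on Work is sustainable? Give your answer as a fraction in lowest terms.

9/(1−δ) ≥ 15 + 4δ/(1−δ)
9 ≥ 15 − 11δ
δ ≥ 6/11.

6/11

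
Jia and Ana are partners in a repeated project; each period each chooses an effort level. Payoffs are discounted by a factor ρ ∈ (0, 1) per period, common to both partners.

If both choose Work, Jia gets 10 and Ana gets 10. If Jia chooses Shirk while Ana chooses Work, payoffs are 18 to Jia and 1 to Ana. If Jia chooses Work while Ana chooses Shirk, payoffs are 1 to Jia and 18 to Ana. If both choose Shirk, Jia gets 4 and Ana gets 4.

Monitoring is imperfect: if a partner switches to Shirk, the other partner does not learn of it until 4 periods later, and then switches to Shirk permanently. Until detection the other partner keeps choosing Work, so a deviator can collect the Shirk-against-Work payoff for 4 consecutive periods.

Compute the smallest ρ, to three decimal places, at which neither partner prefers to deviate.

0.869

A deviator earns 18 for 4 periods, then 4 forever; cooperating earns 10 forever. Multiplying the IC by (1−ρ):
10 ≥ 18(1−ρ^4) + 4ρ^4, so 14·ρ^4 ≥ 8 and ρ^4 ≥ 4/7.
ρ ≥ (4/7)^(1/4) ≈ 0.869.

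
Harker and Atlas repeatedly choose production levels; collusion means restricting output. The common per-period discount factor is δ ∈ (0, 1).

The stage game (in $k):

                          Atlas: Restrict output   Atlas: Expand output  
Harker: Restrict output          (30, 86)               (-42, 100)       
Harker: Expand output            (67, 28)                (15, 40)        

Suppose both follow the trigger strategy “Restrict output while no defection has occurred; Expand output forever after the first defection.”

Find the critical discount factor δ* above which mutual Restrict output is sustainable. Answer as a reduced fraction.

37/52

Harker: cooperation gives 30 each period; deviation gives 67 once then 15 forever.
  30/(1−δ) ≥ 67 + 15δ/(1−δ) ⇒ δ ≥ 37/52.
Atlas: cooperation gives 86 each period; deviation gives 100 once then 40 forever.
  δ ≥ 14/60 = 7/30.
Both must hold, so the binding constraint is Harker's: δ ≥ 37/52.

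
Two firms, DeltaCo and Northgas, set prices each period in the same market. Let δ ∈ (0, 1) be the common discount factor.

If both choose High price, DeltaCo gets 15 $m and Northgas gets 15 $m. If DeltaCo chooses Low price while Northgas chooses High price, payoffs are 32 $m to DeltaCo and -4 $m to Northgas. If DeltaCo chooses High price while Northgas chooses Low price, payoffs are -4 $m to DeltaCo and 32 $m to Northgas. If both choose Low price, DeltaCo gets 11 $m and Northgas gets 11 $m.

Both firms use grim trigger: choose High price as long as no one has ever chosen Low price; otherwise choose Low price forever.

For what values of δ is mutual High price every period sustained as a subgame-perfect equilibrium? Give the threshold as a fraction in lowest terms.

Under grim trigger the critical discount factor is (T−C)/(T−P) with T = 32, C = 15, P = 11.
δ* = (32−15)/(32−11) = 17/21.

17/21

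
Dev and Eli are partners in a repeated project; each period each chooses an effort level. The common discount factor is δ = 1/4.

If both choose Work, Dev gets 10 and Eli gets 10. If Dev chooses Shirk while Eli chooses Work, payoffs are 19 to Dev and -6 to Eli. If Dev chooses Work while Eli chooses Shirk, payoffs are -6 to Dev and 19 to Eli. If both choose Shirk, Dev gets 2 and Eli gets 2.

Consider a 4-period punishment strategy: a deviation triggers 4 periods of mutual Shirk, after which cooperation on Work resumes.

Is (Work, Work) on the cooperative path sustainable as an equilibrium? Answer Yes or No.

IC: δ+…+δ^4 ≥ (19−10)/(10−2) = 9/8.
At δ = 1/4: partial sum = 0.3320 < 1.1250. Cooperation not sustainable.

No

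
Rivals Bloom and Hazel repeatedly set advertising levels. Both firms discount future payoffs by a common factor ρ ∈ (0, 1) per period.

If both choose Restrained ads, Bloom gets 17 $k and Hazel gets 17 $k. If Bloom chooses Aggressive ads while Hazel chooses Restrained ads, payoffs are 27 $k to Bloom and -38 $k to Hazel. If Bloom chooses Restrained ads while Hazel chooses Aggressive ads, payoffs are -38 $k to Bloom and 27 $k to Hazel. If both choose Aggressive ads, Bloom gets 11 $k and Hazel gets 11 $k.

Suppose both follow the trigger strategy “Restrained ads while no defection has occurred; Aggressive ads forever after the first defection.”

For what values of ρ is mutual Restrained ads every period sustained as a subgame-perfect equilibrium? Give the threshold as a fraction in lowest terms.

5/8

One-period gain from deviating is 27 − 17 = 10. The loss is 17 − 11 = 6 in every subsequent period, with present value 6·ρ/(1−ρ).
Deviation is unprofitable when 6·ρ/(1−ρ) ≥ 10, i.e. ρ/(1−ρ) ≥ 5/3.
Equivalently ρ ≥ 10/(10+6) = 5/8.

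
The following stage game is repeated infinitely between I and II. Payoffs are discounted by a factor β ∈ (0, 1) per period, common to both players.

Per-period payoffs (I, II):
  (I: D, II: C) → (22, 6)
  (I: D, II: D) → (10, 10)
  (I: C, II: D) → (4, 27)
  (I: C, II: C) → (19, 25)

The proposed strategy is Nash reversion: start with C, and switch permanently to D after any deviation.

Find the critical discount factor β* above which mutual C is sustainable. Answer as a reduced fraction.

For I: deviation gain 22−19 = 3, per-period punishment loss 19−10 = 9. IC gives β ≥ 3/12 = 1/4.
For II: gain 2, loss 15 per period, so β ≥ 2/17.
The tighter constraint is I's, so cooperation needs β ≥ 1/4.

1/4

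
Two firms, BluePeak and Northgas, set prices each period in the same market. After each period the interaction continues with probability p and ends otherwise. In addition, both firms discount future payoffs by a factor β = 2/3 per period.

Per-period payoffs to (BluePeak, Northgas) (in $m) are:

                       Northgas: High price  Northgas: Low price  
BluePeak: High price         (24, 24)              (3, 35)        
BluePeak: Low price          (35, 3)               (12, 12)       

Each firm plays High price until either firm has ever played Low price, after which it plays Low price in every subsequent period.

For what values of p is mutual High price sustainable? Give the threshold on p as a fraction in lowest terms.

Expected continuation weight on next period's payoff is β·p = 2/3·p, which plays the role of the discount factor.
Cooperation requires 2/3·p ≥ (35−24)/(35−12) = 11/23, hence p ≥ 33/46.

33/46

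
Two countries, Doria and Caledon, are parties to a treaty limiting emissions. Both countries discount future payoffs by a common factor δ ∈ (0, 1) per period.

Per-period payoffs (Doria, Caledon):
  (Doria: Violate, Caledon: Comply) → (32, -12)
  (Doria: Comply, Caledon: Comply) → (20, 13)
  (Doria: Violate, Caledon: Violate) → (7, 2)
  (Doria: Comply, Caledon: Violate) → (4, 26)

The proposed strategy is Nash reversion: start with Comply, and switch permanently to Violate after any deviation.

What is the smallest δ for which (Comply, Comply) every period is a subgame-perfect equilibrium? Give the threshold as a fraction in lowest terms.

13/24

For Doria: deviation gain 32−20 = 12, per-period punishment loss 20−7 = 13. IC gives δ ≥ 12/25.
For Caledon: gain 13, loss 11 per period, so δ ≥ 13/24.
The tighter constraint is Caledon's, so cooperation needs δ ≥ 13/24.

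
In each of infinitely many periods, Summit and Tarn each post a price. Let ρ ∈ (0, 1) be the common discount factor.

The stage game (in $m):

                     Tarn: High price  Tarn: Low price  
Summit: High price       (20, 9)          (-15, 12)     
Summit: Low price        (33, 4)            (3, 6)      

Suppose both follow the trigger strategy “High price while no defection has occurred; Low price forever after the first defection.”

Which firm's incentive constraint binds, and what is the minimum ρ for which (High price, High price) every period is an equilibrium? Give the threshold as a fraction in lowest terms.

Tarn; ρ ≥ 1/2

Summit's threshold: (33−20)/(33−3) = 13/30.
Tarn's threshold: (12−9)/(12−6) = 1/2.
13/30 < 1/2, so Tarn binds and ρ* = 1/2.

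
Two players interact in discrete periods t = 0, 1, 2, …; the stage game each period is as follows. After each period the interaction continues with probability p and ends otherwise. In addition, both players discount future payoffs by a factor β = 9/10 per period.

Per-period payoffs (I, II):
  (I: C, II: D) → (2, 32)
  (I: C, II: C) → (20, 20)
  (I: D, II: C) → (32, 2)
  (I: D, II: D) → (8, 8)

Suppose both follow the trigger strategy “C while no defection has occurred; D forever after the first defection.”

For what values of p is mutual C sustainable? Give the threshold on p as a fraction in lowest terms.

5/9

Expected continuation weight on next period's payoff is β·p = 9/10·p, which plays the role of the discount factor.
Cooperation requires 9/10·p ≥ (32−20)/(32−8) = 1/2, hence p ≥ 5/9.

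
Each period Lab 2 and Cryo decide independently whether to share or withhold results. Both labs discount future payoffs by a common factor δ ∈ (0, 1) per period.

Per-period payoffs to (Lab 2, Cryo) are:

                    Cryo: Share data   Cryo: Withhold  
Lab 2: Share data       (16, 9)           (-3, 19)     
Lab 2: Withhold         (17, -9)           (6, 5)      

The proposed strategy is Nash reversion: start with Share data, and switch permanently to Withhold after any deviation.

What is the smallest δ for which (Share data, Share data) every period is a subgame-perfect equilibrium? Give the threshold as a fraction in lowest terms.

5/7

For Lab 2: deviation gain 17−16 = 1, per-period punishment loss 16−6 = 10. IC gives δ ≥ 1/11.
For Cryo: gain 10, loss 4 per period, so δ ≥ 10/14 = 5/7.
The tighter constraint is Cryo's, so cooperation needs δ ≥ 5/7.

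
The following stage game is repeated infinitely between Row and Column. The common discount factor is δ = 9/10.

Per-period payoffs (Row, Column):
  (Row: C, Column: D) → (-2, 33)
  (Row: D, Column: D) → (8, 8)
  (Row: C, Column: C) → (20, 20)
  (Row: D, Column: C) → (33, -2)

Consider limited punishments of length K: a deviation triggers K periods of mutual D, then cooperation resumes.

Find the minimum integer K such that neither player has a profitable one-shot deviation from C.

Need Σ_{k=1}^{K} δ^k ≥ (33−20)/(20−8) = 1.0833 at δ = 9/10.
At K = 1 the sum is 0.9000 < 1.0833; at K = 2 it is 1.7100 ≥ 1.0833.
So the minimum punishment length is K = 2.

2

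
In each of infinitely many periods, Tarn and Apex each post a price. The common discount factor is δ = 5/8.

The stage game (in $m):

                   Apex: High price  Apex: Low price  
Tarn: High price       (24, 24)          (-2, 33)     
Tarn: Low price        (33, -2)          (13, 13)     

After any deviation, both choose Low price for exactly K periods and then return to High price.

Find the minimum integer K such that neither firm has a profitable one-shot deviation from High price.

No profitable deviation requires (24−13)(δ+…+δ^K) ≥ 33−24, i.e. δ+…+δ^K ≥ 9/11 ≈ 0.8182.
With δ = 5/8, the partial sums are K=1: 0.6250, K=2: 1.0156.
K = 2 is the first length at which the sum reaches 0.8182.

2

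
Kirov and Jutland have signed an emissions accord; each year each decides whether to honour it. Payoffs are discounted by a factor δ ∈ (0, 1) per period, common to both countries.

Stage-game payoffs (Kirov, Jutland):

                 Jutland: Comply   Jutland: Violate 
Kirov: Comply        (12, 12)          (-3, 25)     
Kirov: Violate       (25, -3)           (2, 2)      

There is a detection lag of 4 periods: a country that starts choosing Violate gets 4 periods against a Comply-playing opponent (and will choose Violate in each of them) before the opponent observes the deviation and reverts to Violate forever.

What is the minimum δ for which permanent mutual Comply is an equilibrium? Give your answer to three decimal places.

Deviating for the 4 undetected periods gains 25−12 = 13 per period over cooperation, then loses 12−2 = 10 per period forever once punishment starts.
Gain: 13(1 + δ + … + δ^3); loss: 10·δ^4/(1−δ).
No profitable deviation ⇔ 13(1−δ^4) ≤ 10·δ^4, i.e. δ^4 ≥ 13/(13+10) = 13/23.
Hence δ ≥ (13/23)^(1/4) ≈ 0.867.

0.867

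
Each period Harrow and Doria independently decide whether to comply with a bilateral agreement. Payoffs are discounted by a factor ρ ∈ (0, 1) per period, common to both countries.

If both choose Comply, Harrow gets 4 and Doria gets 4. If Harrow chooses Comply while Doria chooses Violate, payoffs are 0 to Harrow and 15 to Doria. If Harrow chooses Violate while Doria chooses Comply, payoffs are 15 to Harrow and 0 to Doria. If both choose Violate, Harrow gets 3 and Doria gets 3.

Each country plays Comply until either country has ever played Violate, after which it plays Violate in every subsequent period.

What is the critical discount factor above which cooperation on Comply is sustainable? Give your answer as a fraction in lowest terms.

11/12

Cooperation forever yields 4 each period: 4/(1−ρ).
Deviating yields 15 once, then 3 forever: 15 + 3ρ/(1−ρ).
No profitable deviation requires 4/(1−ρ) ≥ 15 + 3ρ/(1−ρ).
Multiplying by (1−ρ): 4 ≥ 15(1−ρ) + 3ρ = 15 − 12ρ.
So 12ρ ≥ 11, i.e. ρ ≥ 11/12.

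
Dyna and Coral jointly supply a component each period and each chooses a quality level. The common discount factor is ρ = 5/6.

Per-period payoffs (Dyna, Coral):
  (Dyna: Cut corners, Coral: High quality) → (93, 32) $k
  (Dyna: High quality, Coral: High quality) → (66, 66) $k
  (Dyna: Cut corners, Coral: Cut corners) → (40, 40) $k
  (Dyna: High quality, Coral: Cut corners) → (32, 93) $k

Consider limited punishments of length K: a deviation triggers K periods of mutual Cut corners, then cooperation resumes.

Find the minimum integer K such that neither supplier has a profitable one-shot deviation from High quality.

2

No profitable deviation requires (66−40)(ρ+…+ρ^K) ≥ 93−66, i.e. ρ+…+ρ^K ≥ 27/26 ≈ 1.0385.
With ρ = 5/6, the partial sums are K=1: 0.8333, K=2: 1.5278.
K = 2 is the first length at which the sum reaches 1.0385.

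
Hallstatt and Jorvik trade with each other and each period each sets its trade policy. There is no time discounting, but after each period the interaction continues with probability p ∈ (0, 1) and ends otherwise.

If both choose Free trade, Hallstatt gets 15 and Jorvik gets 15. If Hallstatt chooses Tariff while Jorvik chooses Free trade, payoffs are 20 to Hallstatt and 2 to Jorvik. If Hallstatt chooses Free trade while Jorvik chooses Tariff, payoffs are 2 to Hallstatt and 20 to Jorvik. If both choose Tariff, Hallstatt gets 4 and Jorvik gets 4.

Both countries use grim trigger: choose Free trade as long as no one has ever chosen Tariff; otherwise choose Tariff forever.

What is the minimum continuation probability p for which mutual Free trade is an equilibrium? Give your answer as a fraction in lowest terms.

With no time discounting, the continuation probability p plays the role of the discount factor.
Grim-trigger IC: 15/(1−p) ≥ 20 + 4p/(1−p) ⇒ p ≥ (20−15)/(20−4) = 5/16.

5/16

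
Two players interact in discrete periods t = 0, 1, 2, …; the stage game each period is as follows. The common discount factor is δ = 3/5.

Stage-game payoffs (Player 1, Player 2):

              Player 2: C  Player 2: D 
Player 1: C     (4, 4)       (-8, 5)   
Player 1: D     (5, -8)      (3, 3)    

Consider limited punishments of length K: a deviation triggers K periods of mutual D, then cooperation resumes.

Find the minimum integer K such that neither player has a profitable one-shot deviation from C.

3

IC: δ(1−δ^K)/(1−δ) ≥ (5−4)/(4−3) = 1.
With δ = 3/5: need 1 − δ^K ≥ 1·(1−3/5)/(3/5), i.e. δ^K ≤ 0.3333.
Since (3/5)^2 = 0.3600 and (3/5)^3 = 0.2160, the smallest such K is 3.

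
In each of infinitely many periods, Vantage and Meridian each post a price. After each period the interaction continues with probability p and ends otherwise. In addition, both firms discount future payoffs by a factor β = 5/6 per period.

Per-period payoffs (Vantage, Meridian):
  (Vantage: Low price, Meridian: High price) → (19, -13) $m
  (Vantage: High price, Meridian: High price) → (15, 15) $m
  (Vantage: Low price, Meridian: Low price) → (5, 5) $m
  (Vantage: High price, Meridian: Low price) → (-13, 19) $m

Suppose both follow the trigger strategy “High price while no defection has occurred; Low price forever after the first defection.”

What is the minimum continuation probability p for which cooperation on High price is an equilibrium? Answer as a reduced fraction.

12/35

Expected continuation weight on next period's payoff is β·p = 5/6·p, which plays the role of the discount factor.
Cooperation requires 5/6·p ≥ (19−15)/(19−5) = 2/7, hence p ≥ 12/35.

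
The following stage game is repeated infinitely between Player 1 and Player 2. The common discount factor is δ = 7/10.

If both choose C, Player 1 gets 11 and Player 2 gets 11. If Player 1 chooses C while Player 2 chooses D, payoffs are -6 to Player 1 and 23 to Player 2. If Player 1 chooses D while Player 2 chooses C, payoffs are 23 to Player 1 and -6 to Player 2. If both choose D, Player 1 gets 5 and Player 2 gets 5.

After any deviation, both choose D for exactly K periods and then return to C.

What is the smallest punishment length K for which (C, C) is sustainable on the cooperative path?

6

Need Σ_{k=1}^{K} δ^k ≥ (23−11)/(11−5) = 2.0000 at δ = 7/10.
At K = 5 the sum is 1.9412 < 2.0000; at K = 6 it is 2.0588 ≥ 2.0000.
So the minimum punishment length is K = 6.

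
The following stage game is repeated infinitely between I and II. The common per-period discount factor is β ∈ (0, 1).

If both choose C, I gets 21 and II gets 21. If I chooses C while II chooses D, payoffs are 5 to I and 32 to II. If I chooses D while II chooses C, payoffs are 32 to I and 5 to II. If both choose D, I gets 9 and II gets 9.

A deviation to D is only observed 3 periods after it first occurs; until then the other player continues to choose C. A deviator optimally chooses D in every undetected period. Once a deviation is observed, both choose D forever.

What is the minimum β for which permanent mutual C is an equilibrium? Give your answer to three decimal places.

0.782

Deviating for the 3 undetected periods gains 32−21 = 11 per period over cooperation, then loses 21−9 = 12 per period forever once punishment starts.
Gain: 11(1 + β + … + β^2); loss: 12·β^3/(1−β).
No profitable deviation ⇔ 11(1−β^3) ≤ 12·β^3, i.e. β^3 ≥ 11/(11+12) = 11/23.
Hence β ≥ (11/23)^(1/3) ≈ 0.782.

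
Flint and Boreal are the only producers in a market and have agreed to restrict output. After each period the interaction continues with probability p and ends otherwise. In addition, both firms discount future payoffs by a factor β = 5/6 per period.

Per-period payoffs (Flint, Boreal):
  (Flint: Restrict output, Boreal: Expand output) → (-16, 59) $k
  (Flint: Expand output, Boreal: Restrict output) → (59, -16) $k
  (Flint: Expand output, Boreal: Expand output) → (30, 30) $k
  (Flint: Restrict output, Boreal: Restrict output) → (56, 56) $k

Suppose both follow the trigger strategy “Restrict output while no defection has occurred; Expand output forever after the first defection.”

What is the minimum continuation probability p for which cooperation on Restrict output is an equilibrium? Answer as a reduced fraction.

18/145

With continuation probability p and discount β, the effective per-period discount factor is βp.
Grim-trigger IC: βp ≥ (59−56)/(59−30) = 3/29.
So p ≥ (3/29)/(5/6) = 18/145.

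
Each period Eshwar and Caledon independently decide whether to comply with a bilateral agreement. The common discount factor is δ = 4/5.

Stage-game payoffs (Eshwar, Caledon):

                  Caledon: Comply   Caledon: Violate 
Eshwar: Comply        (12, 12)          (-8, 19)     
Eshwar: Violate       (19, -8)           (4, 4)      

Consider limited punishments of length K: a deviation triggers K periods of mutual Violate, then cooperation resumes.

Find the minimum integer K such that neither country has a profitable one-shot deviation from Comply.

No profitable deviation requires (12−4)(δ+…+δ^K) ≥ 19−12, i.e. δ+…+δ^K ≥ 7/8 ≈ 0.8750.
With δ = 4/5, the partial sums are K=1: 0.8000, K=2: 1.4400.
K = 2 is the first length at which the sum reaches 0.8750.

2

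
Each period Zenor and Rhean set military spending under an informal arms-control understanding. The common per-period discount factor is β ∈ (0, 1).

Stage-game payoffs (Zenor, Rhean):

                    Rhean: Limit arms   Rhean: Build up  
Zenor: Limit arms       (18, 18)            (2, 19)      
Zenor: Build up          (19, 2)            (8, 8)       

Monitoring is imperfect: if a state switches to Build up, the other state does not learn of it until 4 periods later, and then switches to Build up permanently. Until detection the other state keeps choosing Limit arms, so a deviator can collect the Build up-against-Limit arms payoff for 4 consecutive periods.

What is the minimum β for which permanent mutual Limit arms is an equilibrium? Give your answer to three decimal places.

The best deviation is to choose Build up for all 4 undetected periods, earning 19 each, then 8 forever once detected.
Deviation value: 19(1−β^4)/(1−β) + 8β^4/(1−β); cooperation value: 18/(1−β).
IC: 18 ≥ 19(1−β^4) + 8β^4 = 19 − 11β^4.
So β^4 ≥ 1/11, giving β ≥ (1/11)^(1/4) ≈ 0.549.

0.549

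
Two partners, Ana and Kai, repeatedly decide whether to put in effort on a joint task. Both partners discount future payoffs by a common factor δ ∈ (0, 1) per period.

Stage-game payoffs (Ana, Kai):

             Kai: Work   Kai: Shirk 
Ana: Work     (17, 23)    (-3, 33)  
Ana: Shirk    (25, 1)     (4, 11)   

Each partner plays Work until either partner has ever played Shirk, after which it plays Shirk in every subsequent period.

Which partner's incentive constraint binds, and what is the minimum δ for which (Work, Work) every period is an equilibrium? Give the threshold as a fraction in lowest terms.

Kai; δ ≥ 5/11

Ana's threshold: (25−17)/(25−4) = 8/21.
Kai's threshold: (33−23)/(33−11) = 5/11.
8/21 < 5/11, so Kai binds and δ* = 5/11.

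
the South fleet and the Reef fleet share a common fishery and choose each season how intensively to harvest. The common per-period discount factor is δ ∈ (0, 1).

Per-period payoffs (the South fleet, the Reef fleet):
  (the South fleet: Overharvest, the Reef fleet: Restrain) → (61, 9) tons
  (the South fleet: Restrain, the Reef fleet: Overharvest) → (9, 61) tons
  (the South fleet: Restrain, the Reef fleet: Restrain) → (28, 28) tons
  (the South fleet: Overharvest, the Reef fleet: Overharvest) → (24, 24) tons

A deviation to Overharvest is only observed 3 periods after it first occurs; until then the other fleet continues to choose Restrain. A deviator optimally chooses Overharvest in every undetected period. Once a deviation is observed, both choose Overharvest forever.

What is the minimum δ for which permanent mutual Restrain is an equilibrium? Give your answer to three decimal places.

0.963

Deviating for the 3 undetected periods gains 61−28 = 33 per period over cooperation, then loses 28−24 = 4 per period forever once punishment starts.
Gain: 33(1 + δ + … + δ^2); loss: 4·δ^3/(1−δ).
No profitable deviation ⇔ 33(1−δ^3) ≤ 4·δ^3, i.e. δ^3 ≥ 33/(33+4) = 33/37.
Hence δ ≥ (33/37)^(1/3) ≈ 0.963.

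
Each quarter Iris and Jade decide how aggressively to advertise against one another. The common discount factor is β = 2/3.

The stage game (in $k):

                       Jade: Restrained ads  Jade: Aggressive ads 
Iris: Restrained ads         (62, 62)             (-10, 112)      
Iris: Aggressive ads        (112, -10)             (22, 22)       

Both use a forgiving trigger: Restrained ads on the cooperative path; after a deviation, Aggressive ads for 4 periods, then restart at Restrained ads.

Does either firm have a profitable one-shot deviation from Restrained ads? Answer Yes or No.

IC: β+…+β^4 ≥ (112−62)/(62−22) = 5/4.
At β = 2/3: partial sum = 1.6049 ≥ 1.2500. Cooperation sustainable.

No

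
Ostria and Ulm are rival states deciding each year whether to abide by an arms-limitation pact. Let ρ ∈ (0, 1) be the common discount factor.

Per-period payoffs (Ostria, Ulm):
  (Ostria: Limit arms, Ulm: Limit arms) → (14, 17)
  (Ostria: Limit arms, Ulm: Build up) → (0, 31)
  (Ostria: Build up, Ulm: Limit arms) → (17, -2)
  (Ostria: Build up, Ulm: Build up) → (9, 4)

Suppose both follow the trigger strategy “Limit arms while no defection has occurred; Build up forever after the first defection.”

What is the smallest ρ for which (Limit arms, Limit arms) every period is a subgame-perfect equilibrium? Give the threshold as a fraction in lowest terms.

14/27

Ostria's threshold: (17−14)/(17−9) = 3/8.
Ulm's threshold: (31−17)/(31−4) = 14/27.
3/8 < 14/27, so Ulm binds and ρ* = 14/27.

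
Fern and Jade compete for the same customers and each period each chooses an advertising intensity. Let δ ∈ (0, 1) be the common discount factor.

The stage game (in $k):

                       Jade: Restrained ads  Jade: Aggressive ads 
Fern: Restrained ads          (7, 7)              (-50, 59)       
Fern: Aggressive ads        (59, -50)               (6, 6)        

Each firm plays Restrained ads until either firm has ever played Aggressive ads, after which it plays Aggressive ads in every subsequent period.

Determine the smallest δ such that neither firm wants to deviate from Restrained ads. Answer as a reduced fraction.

Cooperation forever yields 7 each period: 7/(1−δ).
Deviating yields 59 once, then 6 forever: 59 + 6δ/(1−δ).
No profitable deviation requires 7/(1−δ) ≥ 59 + 6δ/(1−δ).
Multiplying by (1−δ): 7 ≥ 59(1−δ) + 6δ = 59 − 53δ.
So 53δ ≥ 52, i.e. δ ≥ 52/53.

52/53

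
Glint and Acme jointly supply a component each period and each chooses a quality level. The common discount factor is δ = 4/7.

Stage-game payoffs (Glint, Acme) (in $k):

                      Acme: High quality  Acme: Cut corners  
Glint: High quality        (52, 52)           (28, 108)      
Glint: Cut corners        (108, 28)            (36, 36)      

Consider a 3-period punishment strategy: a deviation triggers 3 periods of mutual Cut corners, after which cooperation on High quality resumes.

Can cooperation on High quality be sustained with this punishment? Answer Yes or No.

Comparing payoff streams over the 4 periods until play realigns: cooperate → 52(1+δ+…+δ^3); deviate → 108 + 36(δ+…+δ^3).
Cooperation is sustained iff (52−36)(δ+…+δ^3) ≥ 108−52.
δ+…+δ^3 = 4/7·(1−(4/7)^3)/(1−4/7) = 1.0845, and (108−52)/(52−36) = 3.5000.
1.0845 < 3.5000, so cooperation is not sustainable.

No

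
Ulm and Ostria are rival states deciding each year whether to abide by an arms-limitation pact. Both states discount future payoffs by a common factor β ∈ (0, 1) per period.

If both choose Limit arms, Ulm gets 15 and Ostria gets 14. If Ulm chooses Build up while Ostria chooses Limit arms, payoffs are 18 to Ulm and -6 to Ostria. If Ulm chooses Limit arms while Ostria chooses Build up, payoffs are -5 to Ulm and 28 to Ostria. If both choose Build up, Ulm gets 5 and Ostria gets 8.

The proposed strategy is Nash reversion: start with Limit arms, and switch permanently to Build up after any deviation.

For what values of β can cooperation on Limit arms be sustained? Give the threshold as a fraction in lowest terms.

7/10

Ulm: cooperation gives 15 each period; deviation gives 18 once then 5 forever.
  15/(1−β) ≥ 18 + 5β/(1−β) ⇒ β ≥ 3/13.
Ostria: cooperation gives 14 each period; deviation gives 28 once then 8 forever.
  β ≥ 14/20 = 7/10.
Both must hold, so the binding constraint is Ostria's: β ≥ 7/10.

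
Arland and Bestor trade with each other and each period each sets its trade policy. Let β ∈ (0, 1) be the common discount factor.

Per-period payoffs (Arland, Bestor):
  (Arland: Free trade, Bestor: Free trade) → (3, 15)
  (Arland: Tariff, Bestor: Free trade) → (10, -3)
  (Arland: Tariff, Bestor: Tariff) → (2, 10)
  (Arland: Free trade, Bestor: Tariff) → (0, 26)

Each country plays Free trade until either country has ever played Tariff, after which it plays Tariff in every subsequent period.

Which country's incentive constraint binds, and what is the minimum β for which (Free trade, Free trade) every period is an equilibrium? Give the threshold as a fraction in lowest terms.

Arland; β ≥ 7/8

Arland: cooperation gives 3 each period; deviation gives 10 once then 2 forever.
  3/(1−β) ≥ 10 + 2β/(1−β) ⇒ β ≥ 7/8.
Bestor: cooperation gives 15 each period; deviation gives 26 once then 10 forever.
  β ≥ 11/16.
Both must hold, so the binding constraint is Arland's: β ≥ 7/8.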